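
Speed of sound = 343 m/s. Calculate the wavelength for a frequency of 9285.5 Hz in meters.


Given values:
  c = 343 m/s, f = 9285.5 Hz
Formula: lambda = c / f
lambda = 343 / 9285.5
lambda = 0.0369

0.0369 m


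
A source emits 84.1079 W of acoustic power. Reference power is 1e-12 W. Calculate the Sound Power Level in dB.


Given values:
  W = 84.1079 W
  W_ref = 1e-12 W
Formula: SWL = 10 * log10(W / W_ref)
Compute ratio: W / W_ref = 84107900000000
Compute log10: log10(84107900000000) = 13.924837
Multiply: SWL = 10 * 13.924837 = 139.25

139.25 dB


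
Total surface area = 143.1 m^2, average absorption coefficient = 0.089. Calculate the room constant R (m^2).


Given values:
  S = 143.1 m^2, alpha = 0.089
Formula: R = S * alpha / (1 - alpha)
Numerator: 143.1 * 0.089 = 12.7359
Denominator: 1 - 0.089 = 0.911
R = 12.7359 / 0.911 = 13.98

13.98 m^2


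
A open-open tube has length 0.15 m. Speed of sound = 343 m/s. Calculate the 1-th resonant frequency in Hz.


Given values:
  Tube type: open-open, L = 0.15 m, c = 343 m/s, n = 1
Formula: f_n = n * c / (2 * L)
Compute 2 * L = 2 * 0.15 = 0.3
f = 1 * 343 / 0.3
f = 1143.33

1143.33 Hz


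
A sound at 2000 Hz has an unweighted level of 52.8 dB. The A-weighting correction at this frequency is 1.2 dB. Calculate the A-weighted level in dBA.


Given values:
  SPL = 52.8 dB
  A-weighting at 2000 Hz = 1.2 dB
Formula: L_A = SPL + A_weight
L_A = 52.8 + (1.2)
L_A = 54.0

54.0 dBA


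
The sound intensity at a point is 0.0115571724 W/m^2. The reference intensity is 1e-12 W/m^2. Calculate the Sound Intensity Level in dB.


Given values:
  I = 0.0115571724 W/m^2
  I_ref = 1e-12 W/m^2
Formula: SIL = 10 * log10(I / I_ref)
Compute ratio: I / I_ref = 11557172400
Compute log10: log10(11557172400) = 10.062852
Multiply: SIL = 10 * 10.062852 = 100.63

100.63 dB


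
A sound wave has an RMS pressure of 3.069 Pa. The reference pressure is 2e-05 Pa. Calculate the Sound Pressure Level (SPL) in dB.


Given values:
  p = 3.069 Pa
  p_ref = 2e-05 Pa
Formula: SPL = 20 * log10(p / p_ref)
Compute ratio: p / p_ref = 3.069 / 2e-05 = 153450
Compute log10: log10(153450) = 5.185967
Multiply: SPL = 20 * 5.185967 = 103.72

103.72 dB


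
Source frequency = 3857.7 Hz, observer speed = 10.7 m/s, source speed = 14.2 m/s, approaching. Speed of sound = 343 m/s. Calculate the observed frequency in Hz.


Given values:
  f_s = 3857.7 Hz, v_o = 10.7 m/s, v_s = 14.2 m/s
  Direction: approaching
Formula: f_o = f_s * (c + v_o) / (c - v_s)
Numerator: c + v_o = 343 + 10.7 = 353.7
Denominator: c - v_s = 343 - 14.2 = 328.8
f_o = 3857.7 * 353.7 / 328.8 = 4149.84

4149.84 Hz


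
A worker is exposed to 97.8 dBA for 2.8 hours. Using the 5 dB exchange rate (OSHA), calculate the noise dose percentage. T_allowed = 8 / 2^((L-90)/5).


Given values:
  L = 97.8 dBA, T = 2.8 hours
Formula: T_allowed = 8 / 2^((L - 90) / 5)
Compute exponent: (97.8 - 90) / 5 = 1.56
Compute 2^(1.56) = 2.948538
T_allowed = 8 / 2.948538 = 2.713209 hours
Dose = (T / T_allowed) * 100
Dose = (2.8 / 2.713209) * 100 = 103.2

103.2 %


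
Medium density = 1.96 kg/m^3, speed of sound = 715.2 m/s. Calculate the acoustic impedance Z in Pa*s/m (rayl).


Given values:
  rho = 1.96 kg/m^3
  c = 715.2 m/s
Formula: Z = rho * c
Z = 1.96 * 715.2
Z = 1401.79

1401.79 rayl


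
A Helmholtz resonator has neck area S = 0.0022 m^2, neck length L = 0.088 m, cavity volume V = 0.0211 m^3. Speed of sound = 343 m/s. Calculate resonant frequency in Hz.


Given values:
  S = 0.0022 m^2, L = 0.088 m, V = 0.0211 m^3, c = 343 m/s
Formula: f = (c / (2*pi)) * sqrt(S / (V * L))
Compute V * L = 0.0211 * 0.088 = 0.0018568
Compute S / (V * L) = 0.0022 / 0.0018568 = 1.1848
Compute sqrt(1.1848) = 1.088485
Compute c / (2*pi) = 343 / 6.283185 = 54.590148
f = 54.590148 * 1.088485 = 59.42

59.42 Hz


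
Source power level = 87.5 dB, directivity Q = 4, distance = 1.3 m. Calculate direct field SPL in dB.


Given values:
  Lw = 87.5 dB, Q = 4, r = 1.3 m
Formula: SPL = Lw + 10 * log10(Q / (4 * pi * r^2))
Compute 4 * pi * r^2 = 4 * pi * 1.3^2 = 21.2372
Compute Q / denom = 4 / 21.2372 = 0.18834875
Compute 10 * log10(0.18834875) = -7.2504
SPL = 87.5 + (-7.2504) = 80.25

80.25 dB


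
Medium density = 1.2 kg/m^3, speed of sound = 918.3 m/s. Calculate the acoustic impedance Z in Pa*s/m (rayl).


Given values:
  rho = 1.2 kg/m^3
  c = 918.3 m/s
Formula: Z = rho * c
Z = 1.2 * 918.3
Z = 1101.96

1101.96 rayl


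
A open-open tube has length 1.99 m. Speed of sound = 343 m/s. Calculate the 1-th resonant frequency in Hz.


Given values:
  Tube type: open-open, L = 1.99 m, c = 343 m/s, n = 1
Formula: f_n = n * c / (2 * L)
Compute 2 * L = 2 * 1.99 = 3.98
f = 1 * 343 / 3.98
f = 86.18

86.18 Hz


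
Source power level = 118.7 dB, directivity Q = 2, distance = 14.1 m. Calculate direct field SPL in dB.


Given values:
  Lw = 118.7 dB, Q = 2, r = 14.1 m
Formula: SPL = Lw + 10 * log10(Q / (4 * pi * r^2))
Compute 4 * pi * r^2 = 4 * pi * 14.1^2 = 2498.3201
Compute Q / denom = 2 / 2498.3201 = 0.00080054
Compute 10 * log10(0.00080054) = -30.9662
SPL = 118.7 + (-30.9662) = 87.73

87.73 dB


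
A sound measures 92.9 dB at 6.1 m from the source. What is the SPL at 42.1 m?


Given values:
  SPL1 = 92.9 dB, r1 = 6.1 m, r2 = 42.1 m
Formula: SPL2 = SPL1 - 20 * log10(r2 / r1)
Compute ratio: r2 / r1 = 42.1 / 6.1 = 6.9016
Compute log10: log10(6.9016) = 0.83895
Compute drop: 20 * 0.83895 = 16.779
SPL2 = 92.9 - 16.779 = 76.12

76.12 dB


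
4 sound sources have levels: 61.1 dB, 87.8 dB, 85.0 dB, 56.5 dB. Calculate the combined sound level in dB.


Formula: L_total = 10 * log10( sum(10^(Li/10)) )
  Source 1: 10^(61.1/10) = 1288249.5517
  Source 2: 10^(87.8/10) = 602559586.0744
  Source 3: 10^(85.0/10) = 316227766.0168
  Source 4: 10^(56.5/10) = 446683.5922
Sum of linear values = 920522285.2351
L_total = 10 * log10(920522285.2351) = 89.64

89.64 dB


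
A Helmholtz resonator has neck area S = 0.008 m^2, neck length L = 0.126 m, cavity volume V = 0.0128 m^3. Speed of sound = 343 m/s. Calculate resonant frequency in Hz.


Given values:
  S = 0.008 m^2, L = 0.126 m, V = 0.0128 m^3, c = 343 m/s
Formula: f = (c / (2*pi)) * sqrt(S / (V * L))
Compute V * L = 0.0128 * 0.126 = 0.0016128
Compute S / (V * L) = 0.008 / 0.0016128 = 4.9603
Compute sqrt(4.9603) = 2.227173
Compute c / (2*pi) = 343 / 6.283185 = 54.590148
f = 54.590148 * 2.227173 = 121.58

121.58 Hz


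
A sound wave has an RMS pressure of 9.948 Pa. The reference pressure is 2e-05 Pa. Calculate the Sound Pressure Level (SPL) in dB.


Given values:
  p = 9.948 Pa
  p_ref = 2e-05 Pa
Formula: SPL = 20 * log10(p / p_ref)
Compute ratio: p / p_ref = 9.948 / 2e-05 = 497400
Compute log10: log10(497400) = 5.696706
Multiply: SPL = 20 * 5.696706 = 113.93

113.93 dB


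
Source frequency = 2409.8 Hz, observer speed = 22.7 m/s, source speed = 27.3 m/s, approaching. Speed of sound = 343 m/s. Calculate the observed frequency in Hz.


Given values:
  f_s = 2409.8 Hz, v_o = 22.7 m/s, v_s = 27.3 m/s
  Direction: approaching
Formula: f_o = f_s * (c + v_o) / (c - v_s)
Numerator: c + v_o = 343 + 22.7 = 365.7
Denominator: c - v_s = 343 - 27.3 = 315.7
f_o = 2409.8 * 365.7 / 315.7 = 2791.46

2791.46 Hz


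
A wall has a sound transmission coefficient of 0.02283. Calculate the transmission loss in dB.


Given values:
  tau = 0.02283
Formula: TL = 10 * log10(1 / tau)
Compute 1 / tau = 1 / 0.02283 = 43.802
Compute log10(43.802) = 1.641494
TL = 10 * 1.641494 = 16.41

16.41 dB


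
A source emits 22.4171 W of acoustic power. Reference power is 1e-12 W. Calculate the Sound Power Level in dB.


Given values:
  W = 22.4171 W
  W_ref = 1e-12 W
Formula: SWL = 10 * log10(W / W_ref)
Compute ratio: W / W_ref = 22417100000000
Compute log10: log10(22417100000000) = 13.350579
Multiply: SWL = 10 * 13.350579 = 133.51

133.51 dB


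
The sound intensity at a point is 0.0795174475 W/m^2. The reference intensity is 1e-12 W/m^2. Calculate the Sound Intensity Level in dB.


Given values:
  I = 0.0795174475 W/m^2
  I_ref = 1e-12 W/m^2
Formula: SIL = 10 * log10(I / I_ref)
Compute ratio: I / I_ref = 79517447500
Compute log10: log10(79517447500) = 10.900462
Multiply: SIL = 10 * 10.900462 = 109.0

109.0 dB


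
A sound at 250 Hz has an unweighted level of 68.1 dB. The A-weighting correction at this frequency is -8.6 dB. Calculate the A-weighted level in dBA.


Given values:
  SPL = 68.1 dB
  A-weighting at 250 Hz = -8.6 dB
Formula: L_A = SPL + A_weight
L_A = 68.1 + (-8.6)
L_A = 59.5

59.5 dBA


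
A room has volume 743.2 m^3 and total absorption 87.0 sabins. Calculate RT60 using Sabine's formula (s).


Given values:
  V = 743.2 m^3
  A = 87.0 sabins
Formula: RT60 = 0.161 * V / A
Numerator: 0.161 * 743.2 = 119.6552
RT60 = 119.6552 / 87.0 = 1.375

1.375 s


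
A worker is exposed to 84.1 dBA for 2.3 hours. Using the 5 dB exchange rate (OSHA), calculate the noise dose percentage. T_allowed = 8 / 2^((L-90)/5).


Given values:
  L = 84.1 dBA, T = 2.3 hours
Formula: T_allowed = 8 / 2^((L - 90) / 5)
Compute exponent: (84.1 - 90) / 5 = -1.18
Compute 2^(-1.18) = 0.441351
T_allowed = 8 / 0.441351 = 18.126163 hours
Dose = (T / T_allowed) * 100
Dose = (2.3 / 18.126163) * 100 = 12.69

12.69 %


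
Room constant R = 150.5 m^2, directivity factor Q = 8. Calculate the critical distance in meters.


Given values:
  R = 150.5 m^2, Q = 8
Formula: d_c = 0.141 * sqrt(Q * R)
Compute Q * R = 8 * 150.5 = 1204.0
Compute sqrt(1204.0) = 34.6987
d_c = 0.141 * 34.6987 = 4.893

4.893 m


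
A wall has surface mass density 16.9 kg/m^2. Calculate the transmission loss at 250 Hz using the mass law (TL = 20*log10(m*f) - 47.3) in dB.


Given values:
  m = 16.9 kg/m^2, f = 250 Hz
Formula: TL = 20 * log10(m * f) - 47.3
Compute m * f = 16.9 * 250 = 4225.0
Compute log10(4225.0) = 3.625827
Compute 20 * 3.625827 = 72.5165
TL = 72.5165 - 47.3 = 25.22

25.22 dB


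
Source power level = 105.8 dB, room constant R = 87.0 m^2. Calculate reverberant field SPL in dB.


Given values:
  Lw = 105.8 dB, R = 87.0 m^2
Formula: SPL = Lw + 10 * log10(4 / R)
Compute 4 / R = 4 / 87.0 = 0.045977
Compute 10 * log10(0.045977) = -13.3746
SPL = 105.8 + (-13.3746) = 92.43

92.43 dB


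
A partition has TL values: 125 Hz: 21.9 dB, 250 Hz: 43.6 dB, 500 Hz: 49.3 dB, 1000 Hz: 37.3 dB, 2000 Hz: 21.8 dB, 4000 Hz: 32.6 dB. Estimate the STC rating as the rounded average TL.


Given TL values at each frequency:
  125 Hz: 21.9 dB
  250 Hz: 43.6 dB
  500 Hz: 49.3 dB
  1000 Hz: 37.3 dB
  2000 Hz: 21.8 dB
  4000 Hz: 32.6 dB
Formula: STC ~ round(average of TL values)
Sum = 21.9 + 43.6 + 49.3 + 37.3 + 21.8 + 32.6 = 206.5
Average = 206.5 / 6 = 34.42
Rounded: 34

34


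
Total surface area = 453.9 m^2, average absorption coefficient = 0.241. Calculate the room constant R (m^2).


Given values:
  S = 453.9 m^2, alpha = 0.241
Formula: R = S * alpha / (1 - alpha)
Numerator: 453.9 * 0.241 = 109.3899
Denominator: 1 - 0.241 = 0.759
R = 109.3899 / 0.759 = 144.12

144.12 m^2


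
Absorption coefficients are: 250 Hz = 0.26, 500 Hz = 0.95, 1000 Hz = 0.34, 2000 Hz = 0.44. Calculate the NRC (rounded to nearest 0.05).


Given values:
  a_250 = 0.26, a_500 = 0.95
  a_1000 = 0.34, a_2000 = 0.44
Formula: NRC = (a250 + a500 + a1000 + a2000) / 4
Sum = 0.26 + 0.95 + 0.34 + 0.44 = 1.99
NRC = 1.99 / 4 = 0.4975
Rounded to nearest 0.05: 0.5

0.5


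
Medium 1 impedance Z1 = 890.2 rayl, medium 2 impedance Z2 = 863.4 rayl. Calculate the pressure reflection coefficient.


Given values:
  Z1 = 890.2 rayl, Z2 = 863.4 rayl
Formula: R = (Z2 - Z1) / (Z2 + Z1)
Numerator: Z2 - Z1 = 863.4 - 890.2 = -26.8
Denominator: Z2 + Z1 = 863.4 + 890.2 = 1753.6
R = -26.8 / 1753.6 = -0.0153

-0.0153


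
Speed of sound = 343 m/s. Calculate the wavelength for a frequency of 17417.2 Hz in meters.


Given values:
  c = 343 m/s, f = 17417.2 Hz
Formula: lambda = c / f
lambda = 343 / 17417.2
lambda = 0.0197

0.0197 m


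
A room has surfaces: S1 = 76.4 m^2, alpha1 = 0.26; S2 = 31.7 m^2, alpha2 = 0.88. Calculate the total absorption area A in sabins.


Given surfaces:
  Surface 1: 76.4 * 0.26 = 19.864
  Surface 2: 31.7 * 0.88 = 27.896
Formula: A = sum(Si * alpha_i)
A = 19.864 + 27.896
A = 47.76

47.76 sabins


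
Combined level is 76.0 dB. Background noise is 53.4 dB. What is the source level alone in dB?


Given values:
  L_total = 76.0 dB, L_bg = 53.4 dB
Formula: L_source = 10 * log10(10^(L_total/10) - 10^(L_bg/10))
Convert to linear:
  10^(76.0/10) = 39810717.0553
  10^(53.4/10) = 218776.1624
Difference: 39810717.0553 - 218776.1624 = 39591940.8929
L_source = 10 * log10(39591940.8929) = 75.98

75.98 dB


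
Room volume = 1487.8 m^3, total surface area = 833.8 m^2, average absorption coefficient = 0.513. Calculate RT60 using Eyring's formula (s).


Given values:
  V = 1487.8 m^3, S = 833.8 m^2, alpha = 0.513
Formula: RT60 = 0.161 * V / (-S * ln(1 - alpha))
Compute ln(1 - 0.513) = ln(0.487) = -0.719491
Denominator: -833.8 * -0.719491 = 599.9116
Numerator: 0.161 * 1487.8 = 239.5358
RT60 = 239.5358 / 599.9116 = 0.399

0.399 s


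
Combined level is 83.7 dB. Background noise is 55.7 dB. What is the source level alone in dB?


Given values:
  L_total = 83.7 dB, L_bg = 55.7 dB
Formula: L_source = 10 * log10(10^(L_total/10) - 10^(L_bg/10))
Convert to linear:
  10^(83.7/10) = 234422881.532
  10^(55.7/10) = 371535.2291
Difference: 234422881.532 - 371535.2291 = 234051346.3029
L_source = 10 * log10(234051346.3029) = 83.69

83.69 dB


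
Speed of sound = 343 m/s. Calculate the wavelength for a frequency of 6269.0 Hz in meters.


Given values:
  c = 343 m/s, f = 6269.0 Hz
Formula: lambda = c / f
lambda = 343 / 6269.0
lambda = 0.0547

0.0547 m


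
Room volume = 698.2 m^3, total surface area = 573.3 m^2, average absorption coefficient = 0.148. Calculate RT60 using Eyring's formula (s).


Given values:
  V = 698.2 m^3, S = 573.3 m^2, alpha = 0.148
Formula: RT60 = 0.161 * V / (-S * ln(1 - alpha))
Compute ln(1 - 0.148) = ln(0.852) = -0.160169
Denominator: -573.3 * -0.160169 = 91.8249
Numerator: 0.161 * 698.2 = 112.4102
RT60 = 112.4102 / 91.8249 = 1.224

1.224 s


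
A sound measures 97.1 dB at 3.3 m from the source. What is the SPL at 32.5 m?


Given values:
  SPL1 = 97.1 dB, r1 = 3.3 m, r2 = 32.5 m
Formula: SPL2 = SPL1 - 20 * log10(r2 / r1)
Compute ratio: r2 / r1 = 32.5 / 3.3 = 9.8485
Compute log10: log10(9.8485) = 0.99337
Compute drop: 20 * 0.99337 = 19.8674
SPL2 = 97.1 - 19.8674 = 77.23

77.23 dB


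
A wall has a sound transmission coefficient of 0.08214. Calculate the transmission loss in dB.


Given values:
  tau = 0.08214
Formula: TL = 10 * log10(1 / tau)
Compute 1 / tau = 1 / 0.08214 = 12.1743
Compute log10(12.1743) = 1.085444
TL = 10 * 1.085444 = 10.85

10.85 dB


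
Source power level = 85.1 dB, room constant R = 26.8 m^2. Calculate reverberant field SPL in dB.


Given values:
  Lw = 85.1 dB, R = 26.8 m^2
Formula: SPL = Lw + 10 * log10(4 / R)
Compute 4 / R = 4 / 26.8 = 0.149254
Compute 10 * log10(0.149254) = -8.2607
SPL = 85.1 + (-8.2607) = 76.84

76.84 dB


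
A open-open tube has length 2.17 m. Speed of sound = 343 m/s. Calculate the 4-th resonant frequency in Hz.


Given values:
  Tube type: open-open, L = 2.17 m, c = 343 m/s, n = 4
Formula: f_n = n * c / (2 * L)
Compute 2 * L = 2 * 2.17 = 4.34
f = 4 * 343 / 4.34
f = 316.13

316.13 Hz


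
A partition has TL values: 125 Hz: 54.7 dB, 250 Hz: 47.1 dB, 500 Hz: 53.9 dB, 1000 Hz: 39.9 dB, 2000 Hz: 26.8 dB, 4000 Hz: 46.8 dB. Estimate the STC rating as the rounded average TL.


Given TL values at each frequency:
  125 Hz: 54.7 dB
  250 Hz: 47.1 dB
  500 Hz: 53.9 dB
  1000 Hz: 39.9 dB
  2000 Hz: 26.8 dB
  4000 Hz: 46.8 dB
Formula: STC ~ round(average of TL values)
Sum = 54.7 + 47.1 + 53.9 + 39.9 + 26.8 + 46.8 = 269.2
Average = 269.2 / 6 = 44.87
Rounded: 45

45


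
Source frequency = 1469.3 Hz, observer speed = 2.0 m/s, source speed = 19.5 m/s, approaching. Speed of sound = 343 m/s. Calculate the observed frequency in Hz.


Given values:
  f_s = 1469.3 Hz, v_o = 2.0 m/s, v_s = 19.5 m/s
  Direction: approaching
Formula: f_o = f_s * (c + v_o) / (c - v_s)
Numerator: c + v_o = 343 + 2.0 = 345.0
Denominator: c - v_s = 343 - 19.5 = 323.5
f_o = 1469.3 * 345.0 / 323.5 = 1566.95

1566.95 Hz


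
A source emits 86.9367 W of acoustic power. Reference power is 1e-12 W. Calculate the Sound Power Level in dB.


Given values:
  W = 86.9367 W
  W_ref = 1e-12 W
Formula: SWL = 10 * log10(W / W_ref)
Compute ratio: W / W_ref = 86936700000000
Compute log10: log10(86936700000000) = 13.939203
Multiply: SWL = 10 * 13.939203 = 139.39

139.39 dB


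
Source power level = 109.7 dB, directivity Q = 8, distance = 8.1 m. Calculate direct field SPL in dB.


Given values:
  Lw = 109.7 dB, Q = 8, r = 8.1 m
Formula: SPL = Lw + 10 * log10(Q / (4 * pi * r^2))
Compute 4 * pi * r^2 = 4 * pi * 8.1^2 = 824.4796
Compute Q / denom = 8 / 824.4796 = 0.00970309
Compute 10 * log10(0.00970309) = -20.1309
SPL = 109.7 + (-20.1309) = 89.57

89.57 dB


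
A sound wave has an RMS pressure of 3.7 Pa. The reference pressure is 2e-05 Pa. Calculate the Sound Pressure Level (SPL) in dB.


Given values:
  p = 3.7 Pa
  p_ref = 2e-05 Pa
Formula: SPL = 20 * log10(p / p_ref)
Compute ratio: p / p_ref = 3.7 / 2e-05 = 185000
Compute log10: log10(185000) = 5.267172
Multiply: SPL = 20 * 5.267172 = 105.34

105.34 dB


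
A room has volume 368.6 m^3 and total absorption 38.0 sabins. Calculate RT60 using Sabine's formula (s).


Given values:
  V = 368.6 m^3
  A = 38.0 sabins
Formula: RT60 = 0.161 * V / A
Numerator: 0.161 * 368.6 = 59.3446
RT60 = 59.3446 / 38.0 = 1.562

1.562 s


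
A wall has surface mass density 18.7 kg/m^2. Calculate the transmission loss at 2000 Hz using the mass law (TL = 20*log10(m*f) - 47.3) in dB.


Given values:
  m = 18.7 kg/m^2, f = 2000 Hz
Formula: TL = 20 * log10(m * f) - 47.3
Compute m * f = 18.7 * 2000 = 37400.0
Compute log10(37400.0) = 4.572872
Compute 20 * 4.572872 = 91.4574
TL = 91.4574 - 47.3 = 44.16

44.16 dB


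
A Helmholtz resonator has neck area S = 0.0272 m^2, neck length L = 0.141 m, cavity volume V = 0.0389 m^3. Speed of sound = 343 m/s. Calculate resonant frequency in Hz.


Given values:
  S = 0.0272 m^2, L = 0.141 m, V = 0.0389 m^3, c = 343 m/s
Formula: f = (c / (2*pi)) * sqrt(S / (V * L))
Compute V * L = 0.0389 * 0.141 = 0.0054849
Compute S / (V * L) = 0.0272 / 0.0054849 = 4.9591
Compute sqrt(4.9591) = 2.226904
Compute c / (2*pi) = 343 / 6.283185 = 54.590148
f = 54.590148 * 2.226904 = 121.57

121.57 Hz


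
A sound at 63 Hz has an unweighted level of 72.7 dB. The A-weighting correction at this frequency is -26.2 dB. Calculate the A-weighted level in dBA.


Given values:
  SPL = 72.7 dB
  A-weighting at 63 Hz = -26.2 dB
Formula: L_A = SPL + A_weight
L_A = 72.7 + (-26.2)
L_A = 46.5

46.5 dBA


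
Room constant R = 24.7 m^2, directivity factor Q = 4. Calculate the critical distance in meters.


Given values:
  R = 24.7 m^2, Q = 4
Formula: d_c = 0.141 * sqrt(Q * R)
Compute Q * R = 4 * 24.7 = 98.8
Compute sqrt(98.8) = 9.9398
d_c = 0.141 * 9.9398 = 1.402

1.402 m


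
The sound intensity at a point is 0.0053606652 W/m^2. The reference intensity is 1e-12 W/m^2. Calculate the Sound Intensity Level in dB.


Given values:
  I = 0.0053606652 W/m^2
  I_ref = 1e-12 W/m^2
Formula: SIL = 10 * log10(I / I_ref)
Compute ratio: I / I_ref = 5360665200
Compute log10: log10(5360665200) = 9.729219
Multiply: SIL = 10 * 9.729219 = 97.29

97.29 dB


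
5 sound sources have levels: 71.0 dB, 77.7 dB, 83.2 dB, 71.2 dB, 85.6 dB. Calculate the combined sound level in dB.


Formula: L_total = 10 * log10( sum(10^(Li/10)) )
  Source 1: 10^(71.0/10) = 12589254.1179
  Source 2: 10^(77.7/10) = 58884365.5356
  Source 3: 10^(83.2/10) = 208929613.0854
  Source 4: 10^(71.2/10) = 13182567.3856
  Source 5: 10^(85.6/10) = 363078054.7701
Sum of linear values = 656663854.8946
L_total = 10 * log10(656663854.8946) = 88.17

88.17 dB


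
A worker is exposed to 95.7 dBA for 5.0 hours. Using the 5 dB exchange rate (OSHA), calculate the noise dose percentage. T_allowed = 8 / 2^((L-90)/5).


Given values:
  L = 95.7 dBA, T = 5.0 hours
Formula: T_allowed = 8 / 2^((L - 90) / 5)
Compute exponent: (95.7 - 90) / 5 = 1.14
Compute 2^(1.14) = 2.20381
T_allowed = 8 / 2.20381 = 3.630077 hours
Dose = (T / T_allowed) * 100
Dose = (5.0 / 3.630077) * 100 = 137.74

137.74 %


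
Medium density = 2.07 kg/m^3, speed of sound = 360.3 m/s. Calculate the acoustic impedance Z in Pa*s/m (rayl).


Given values:
  rho = 2.07 kg/m^3
  c = 360.3 m/s
Formula: Z = rho * c
Z = 2.07 * 360.3
Z = 745.82

745.82 rayl


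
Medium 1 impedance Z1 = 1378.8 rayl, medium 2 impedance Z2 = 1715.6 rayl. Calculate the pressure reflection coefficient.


Given values:
  Z1 = 1378.8 rayl, Z2 = 1715.6 rayl
Formula: R = (Z2 - Z1) / (Z2 + Z1)
Numerator: Z2 - Z1 = 1715.6 - 1378.8 = 336.8
Denominator: Z2 + Z1 = 1715.6 + 1378.8 = 3094.4
R = 336.8 / 3094.4 = 0.1088

0.1088


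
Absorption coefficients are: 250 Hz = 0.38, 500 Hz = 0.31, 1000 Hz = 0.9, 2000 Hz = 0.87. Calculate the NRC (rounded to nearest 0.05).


Given values:
  a_250 = 0.38, a_500 = 0.31
  a_1000 = 0.9, a_2000 = 0.87
Formula: NRC = (a250 + a500 + a1000 + a2000) / 4
Sum = 0.38 + 0.31 + 0.9 + 0.87 = 2.46
NRC = 2.46 / 4 = 0.615
Rounded to nearest 0.05: 0.6

0.6


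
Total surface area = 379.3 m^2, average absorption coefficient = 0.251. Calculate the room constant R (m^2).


Given values:
  S = 379.3 m^2, alpha = 0.251
Formula: R = S * alpha / (1 - alpha)
Numerator: 379.3 * 0.251 = 95.2043
Denominator: 1 - 0.251 = 0.749
R = 95.2043 / 0.749 = 127.11

127.11 m^2


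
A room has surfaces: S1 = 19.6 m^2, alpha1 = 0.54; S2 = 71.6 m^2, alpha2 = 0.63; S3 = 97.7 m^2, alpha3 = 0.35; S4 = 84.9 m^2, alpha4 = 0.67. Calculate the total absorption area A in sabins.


Given surfaces:
  Surface 1: 19.6 * 0.54 = 10.584
  Surface 2: 71.6 * 0.63 = 45.108
  Surface 3: 97.7 * 0.35 = 34.195
  Surface 4: 84.9 * 0.67 = 56.883
Formula: A = sum(Si * alpha_i)
A = 10.584 + 45.108 + 34.195 + 56.883
A = 146.77

146.77 sabins


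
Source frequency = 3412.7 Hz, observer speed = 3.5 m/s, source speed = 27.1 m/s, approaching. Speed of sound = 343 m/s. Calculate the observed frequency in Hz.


Given values:
  f_s = 3412.7 Hz, v_o = 3.5 m/s, v_s = 27.1 m/s
  Direction: approaching
Formula: f_o = f_s * (c + v_o) / (c - v_s)
Numerator: c + v_o = 343 + 3.5 = 346.5
Denominator: c - v_s = 343 - 27.1 = 315.9
f_o = 3412.7 * 346.5 / 315.9 = 3743.27

3743.27 Hz


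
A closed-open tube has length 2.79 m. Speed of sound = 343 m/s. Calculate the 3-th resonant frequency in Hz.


Given values:
  Tube type: closed-open, L = 2.79 m, c = 343 m/s, n = 3
Formula: f_n = (2n - 1) * c / (4 * L)
Compute 2n - 1 = 2*3 - 1 = 5
Compute 4 * L = 4 * 2.79 = 11.16
f = 5 * 343 / 11.16
f = 153.67

153.67 Hz


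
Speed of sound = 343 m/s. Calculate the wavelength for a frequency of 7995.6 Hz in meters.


Given values:
  c = 343 m/s, f = 7995.6 Hz
Formula: lambda = c / f
lambda = 343 / 7995.6
lambda = 0.0429

0.0429 m


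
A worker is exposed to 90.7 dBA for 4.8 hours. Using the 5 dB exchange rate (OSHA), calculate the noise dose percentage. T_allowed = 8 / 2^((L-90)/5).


Given values:
  L = 90.7 dBA, T = 4.8 hours
Formula: T_allowed = 8 / 2^((L - 90) / 5)
Compute exponent: (90.7 - 90) / 5 = 0.14
Compute 2^(0.14) = 1.101905
T_allowed = 8 / 1.101905 = 7.260154 hours
Dose = (T / T_allowed) * 100
Dose = (4.8 / 7.260154) * 100 = 66.11

66.11 %


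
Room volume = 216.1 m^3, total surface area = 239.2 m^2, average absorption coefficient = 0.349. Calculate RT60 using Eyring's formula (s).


Given values:
  V = 216.1 m^3, S = 239.2 m^2, alpha = 0.349
Formula: RT60 = 0.161 * V / (-S * ln(1 - alpha))
Compute ln(1 - 0.349) = ln(0.651) = -0.429246
Denominator: -239.2 * -0.429246 = 102.6756
Numerator: 0.161 * 216.1 = 34.7921
RT60 = 34.7921 / 102.6756 = 0.339

0.339 s


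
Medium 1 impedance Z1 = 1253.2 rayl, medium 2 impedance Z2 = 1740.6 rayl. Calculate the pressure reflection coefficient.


Given values:
  Z1 = 1253.2 rayl, Z2 = 1740.6 rayl
Formula: R = (Z2 - Z1) / (Z2 + Z1)
Numerator: Z2 - Z1 = 1740.6 - 1253.2 = 487.4
Denominator: Z2 + Z1 = 1740.6 + 1253.2 = 2993.8
R = 487.4 / 2993.8 = 0.1628

0.1628


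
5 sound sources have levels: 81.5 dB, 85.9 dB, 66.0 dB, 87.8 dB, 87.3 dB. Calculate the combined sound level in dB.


Formula: L_total = 10 * log10( sum(10^(Li/10)) )
  Source 1: 10^(81.5/10) = 141253754.4623
  Source 2: 10^(85.9/10) = 389045144.9943
  Source 3: 10^(66.0/10) = 3981071.7055
  Source 4: 10^(87.8/10) = 602559586.0744
  Source 5: 10^(87.3/10) = 537031796.3703
Sum of linear values = 1673871353.6068
L_total = 10 * log10(1673871353.6068) = 92.24

92.24 dB


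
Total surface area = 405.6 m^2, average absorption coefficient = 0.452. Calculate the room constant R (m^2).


Given values:
  S = 405.6 m^2, alpha = 0.452
Formula: R = S * alpha / (1 - alpha)
Numerator: 405.6 * 0.452 = 183.3312
Denominator: 1 - 0.452 = 0.548
R = 183.3312 / 0.548 = 334.55

334.55 m^2


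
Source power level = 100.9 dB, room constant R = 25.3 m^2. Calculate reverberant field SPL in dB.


Given values:
  Lw = 100.9 dB, R = 25.3 m^2
Formula: SPL = Lw + 10 * log10(4 / R)
Compute 4 / R = 4 / 25.3 = 0.158103
Compute 10 * log10(0.158103) = -8.0106
SPL = 100.9 + (-8.0106) = 92.89

92.89 dB


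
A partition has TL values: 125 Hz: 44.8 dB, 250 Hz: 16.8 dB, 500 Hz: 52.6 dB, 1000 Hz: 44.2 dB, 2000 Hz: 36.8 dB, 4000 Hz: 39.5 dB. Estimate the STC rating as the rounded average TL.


Given TL values at each frequency:
  125 Hz: 44.8 dB
  250 Hz: 16.8 dB
  500 Hz: 52.6 dB
  1000 Hz: 44.2 dB
  2000 Hz: 36.8 dB
  4000 Hz: 39.5 dB
Formula: STC ~ round(average of TL values)
Sum = 44.8 + 16.8 + 52.6 + 44.2 + 36.8 + 39.5 = 234.7
Average = 234.7 / 6 = 39.12
Rounded: 39

39


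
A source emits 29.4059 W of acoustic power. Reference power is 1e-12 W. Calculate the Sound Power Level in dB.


Given values:
  W = 29.4059 W
  W_ref = 1e-12 W
Formula: SWL = 10 * log10(W / W_ref)
Compute ratio: W / W_ref = 29405900000000
Compute log10: log10(29405900000000) = 13.468434
Multiply: SWL = 10 * 13.468434 = 134.68

134.68 dB


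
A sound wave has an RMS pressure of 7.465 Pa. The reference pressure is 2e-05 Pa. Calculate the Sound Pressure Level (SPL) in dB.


Given values:
  p = 7.465 Pa
  p_ref = 2e-05 Pa
Formula: SPL = 20 * log10(p / p_ref)
Compute ratio: p / p_ref = 7.465 / 2e-05 = 373250
Compute log10: log10(373250) = 5.572
Multiply: SPL = 20 * 5.572 = 111.44

111.44 dB


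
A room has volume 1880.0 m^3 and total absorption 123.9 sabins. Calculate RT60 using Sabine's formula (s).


Given values:
  V = 1880.0 m^3
  A = 123.9 sabins
Formula: RT60 = 0.161 * V / A
Numerator: 0.161 * 1880.0 = 302.68
RT60 = 302.68 / 123.9 = 2.443

2.443 s


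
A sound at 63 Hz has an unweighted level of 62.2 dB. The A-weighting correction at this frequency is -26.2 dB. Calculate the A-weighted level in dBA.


Given values:
  SPL = 62.2 dB
  A-weighting at 63 Hz = -26.2 dB
Formula: L_A = SPL + A_weight
L_A = 62.2 + (-26.2)
L_A = 36.0

36.0 dBA


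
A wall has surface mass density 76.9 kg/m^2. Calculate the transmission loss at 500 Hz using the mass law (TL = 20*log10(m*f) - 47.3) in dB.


Given values:
  m = 76.9 kg/m^2, f = 500 Hz
Formula: TL = 20 * log10(m * f) - 47.3
Compute m * f = 76.9 * 500 = 38450.0
Compute log10(38450.0) = 4.584896
Compute 20 * 4.584896 = 91.6979
TL = 91.6979 - 47.3 = 44.4

44.4 dB


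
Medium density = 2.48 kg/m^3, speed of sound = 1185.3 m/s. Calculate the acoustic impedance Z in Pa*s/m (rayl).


Given values:
  rho = 2.48 kg/m^3
  c = 1185.3 m/s
Formula: Z = rho * c
Z = 2.48 * 1185.3
Z = 2939.54

2939.54 rayl


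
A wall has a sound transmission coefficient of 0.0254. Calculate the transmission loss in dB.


Given values:
  tau = 0.0254
Formula: TL = 10 * log10(1 / tau)
Compute 1 / tau = 1 / 0.0254 = 39.3701
Compute log10(39.3701) = 1.595167
TL = 10 * 1.595167 = 15.95

15.95 dB


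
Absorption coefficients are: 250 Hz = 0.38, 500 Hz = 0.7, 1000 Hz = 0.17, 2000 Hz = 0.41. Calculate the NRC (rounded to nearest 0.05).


Given values:
  a_250 = 0.38, a_500 = 0.7
  a_1000 = 0.17, a_2000 = 0.41
Formula: NRC = (a250 + a500 + a1000 + a2000) / 4
Sum = 0.38 + 0.7 + 0.17 + 0.41 = 1.66
NRC = 1.66 / 4 = 0.415
Rounded to nearest 0.05: 0.4

0.4


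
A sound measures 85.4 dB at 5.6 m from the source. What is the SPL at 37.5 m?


Given values:
  SPL1 = 85.4 dB, r1 = 5.6 m, r2 = 37.5 m
Formula: SPL2 = SPL1 - 20 * log10(r2 / r1)
Compute ratio: r2 / r1 = 37.5 / 5.6 = 6.6964
Compute log10: log10(6.6964) = 0.825841
Compute drop: 20 * 0.825841 = 16.5168
SPL2 = 85.4 - 16.5168 = 68.88

68.88 dB


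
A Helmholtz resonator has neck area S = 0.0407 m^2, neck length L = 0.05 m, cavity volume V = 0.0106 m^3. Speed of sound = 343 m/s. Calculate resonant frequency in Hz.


Given values:
  S = 0.0407 m^2, L = 0.05 m, V = 0.0106 m^3, c = 343 m/s
Formula: f = (c / (2*pi)) * sqrt(S / (V * L))
Compute V * L = 0.0106 * 0.05 = 0.00053
Compute S / (V * L) = 0.0407 / 0.00053 = 76.7925
Compute sqrt(76.7925) = 8.763133
Compute c / (2*pi) = 343 / 6.283185 = 54.590148
f = 54.590148 * 8.763133 = 478.38

478.38 Hz


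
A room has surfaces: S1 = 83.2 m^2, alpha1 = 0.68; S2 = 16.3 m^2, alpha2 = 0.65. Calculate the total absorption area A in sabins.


Given surfaces:
  Surface 1: 83.2 * 0.68 = 56.576
  Surface 2: 16.3 * 0.65 = 10.595
Formula: A = sum(Si * alpha_i)
A = 56.576 + 10.595
A = 67.17

67.17 sabins


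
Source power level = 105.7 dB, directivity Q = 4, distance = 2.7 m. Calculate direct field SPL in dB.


Given values:
  Lw = 105.7 dB, Q = 4, r = 2.7 m
Formula: SPL = Lw + 10 * log10(Q / (4 * pi * r^2))
Compute 4 * pi * r^2 = 4 * pi * 2.7^2 = 91.6088
Compute Q / denom = 4 / 91.6088 = 0.04366393
Compute 10 * log10(0.04366393) = -13.5988
SPL = 105.7 + (-13.5988) = 92.1

92.1 dB


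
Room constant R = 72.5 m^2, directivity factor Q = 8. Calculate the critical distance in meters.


Given values:
  R = 72.5 m^2, Q = 8
Formula: d_c = 0.141 * sqrt(Q * R)
Compute Q * R = 8 * 72.5 = 580.0
Compute sqrt(580.0) = 24.0832
d_c = 0.141 * 24.0832 = 3.396

3.396 m


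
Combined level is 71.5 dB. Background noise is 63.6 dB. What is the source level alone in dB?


Given values:
  L_total = 71.5 dB, L_bg = 63.6 dB
Formula: L_source = 10 * log10(10^(L_total/10) - 10^(L_bg/10))
Convert to linear:
  10^(71.5/10) = 14125375.4462
  10^(63.6/10) = 2290867.6528
Difference: 14125375.4462 - 2290867.6528 = 11834507.7934
L_source = 10 * log10(11834507.7934) = 70.73

70.73 dB


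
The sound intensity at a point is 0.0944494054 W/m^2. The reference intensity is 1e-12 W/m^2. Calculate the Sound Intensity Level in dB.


Given values:
  I = 0.0944494054 W/m^2
  I_ref = 1e-12 W/m^2
Formula: SIL = 10 * log10(I / I_ref)
Compute ratio: I / I_ref = 94449405400
Compute log10: log10(94449405400) = 10.975199
Multiply: SIL = 10 * 10.975199 = 109.75

109.75 dB


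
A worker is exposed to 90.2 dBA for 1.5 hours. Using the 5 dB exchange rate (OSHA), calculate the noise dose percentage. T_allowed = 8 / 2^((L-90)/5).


Given values:
  L = 90.2 dBA, T = 1.5 hours
Formula: T_allowed = 8 / 2^((L - 90) / 5)
Compute exponent: (90.2 - 90) / 5 = 0.04
Compute 2^(0.04) = 1.028114
T_allowed = 8 / 1.028114 = 7.781238 hours
Dose = (T / T_allowed) * 100
Dose = (1.5 / 7.781238) * 100 = 19.28

19.28 %


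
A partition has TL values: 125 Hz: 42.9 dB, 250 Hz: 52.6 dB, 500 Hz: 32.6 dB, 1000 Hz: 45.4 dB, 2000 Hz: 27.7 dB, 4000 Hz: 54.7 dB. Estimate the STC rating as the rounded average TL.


Given TL values at each frequency:
  125 Hz: 42.9 dB
  250 Hz: 52.6 dB
  500 Hz: 32.6 dB
  1000 Hz: 45.4 dB
  2000 Hz: 27.7 dB
  4000 Hz: 54.7 dB
Formula: STC ~ round(average of TL values)
Sum = 42.9 + 52.6 + 32.6 + 45.4 + 27.7 + 54.7 = 255.9
Average = 255.9 / 6 = 42.65
Rounded: 43

43


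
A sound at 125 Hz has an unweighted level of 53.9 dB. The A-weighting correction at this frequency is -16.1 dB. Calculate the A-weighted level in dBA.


Given values:
  SPL = 53.9 dB
  A-weighting at 125 Hz = -16.1 dB
Formula: L_A = SPL + A_weight
L_A = 53.9 + (-16.1)
L_A = 37.8

37.8 dBA


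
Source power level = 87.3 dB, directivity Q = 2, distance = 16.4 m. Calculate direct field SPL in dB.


Given values:
  Lw = 87.3 dB, Q = 2, r = 16.4 m
Formula: SPL = Lw + 10 * log10(Q / (4 * pi * r^2))
Compute 4 * pi * r^2 = 4 * pi * 16.4^2 = 3379.851
Compute Q / denom = 2 / 3379.851 = 0.00059174
Compute 10 * log10(0.00059174) = -32.2787
SPL = 87.3 + (-32.2787) = 55.02

55.02 dB


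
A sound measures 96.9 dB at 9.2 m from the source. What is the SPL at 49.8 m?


Given values:
  SPL1 = 96.9 dB, r1 = 9.2 m, r2 = 49.8 m
Formula: SPL2 = SPL1 - 20 * log10(r2 / r1)
Compute ratio: r2 / r1 = 49.8 / 9.2 = 5.413
Compute log10: log10(5.413) = 0.733438
Compute drop: 20 * 0.733438 = 14.6688
SPL2 = 96.9 - 14.6688 = 82.23

82.23 dB


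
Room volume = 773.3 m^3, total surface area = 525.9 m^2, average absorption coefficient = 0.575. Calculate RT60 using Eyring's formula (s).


Given values:
  V = 773.3 m^3, S = 525.9 m^2, alpha = 0.575
Formula: RT60 = 0.161 * V / (-S * ln(1 - alpha))
Compute ln(1 - 0.575) = ln(0.425) = -0.855666
Denominator: -525.9 * -0.855666 = 449.9947
Numerator: 0.161 * 773.3 = 124.5013
RT60 = 124.5013 / 449.9947 = 0.277

0.277 s


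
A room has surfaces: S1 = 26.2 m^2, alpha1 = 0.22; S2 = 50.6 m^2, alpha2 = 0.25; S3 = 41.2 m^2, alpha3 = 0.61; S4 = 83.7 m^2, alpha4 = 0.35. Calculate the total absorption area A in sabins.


Given surfaces:
  Surface 1: 26.2 * 0.22 = 5.764
  Surface 2: 50.6 * 0.25 = 12.65
  Surface 3: 41.2 * 0.61 = 25.132
  Surface 4: 83.7 * 0.35 = 29.295
Formula: A = sum(Si * alpha_i)
A = 5.764 + 12.65 + 25.132 + 29.295
A = 72.84

72.84 sabins


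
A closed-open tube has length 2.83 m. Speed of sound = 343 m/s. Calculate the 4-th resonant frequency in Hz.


Given values:
  Tube type: closed-open, L = 2.83 m, c = 343 m/s, n = 4
Formula: f_n = (2n - 1) * c / (4 * L)
Compute 2n - 1 = 2*4 - 1 = 7
Compute 4 * L = 4 * 2.83 = 11.32
f = 7 * 343 / 11.32
f = 212.1

212.1 Hz


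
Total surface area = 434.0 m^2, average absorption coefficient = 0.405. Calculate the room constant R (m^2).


Given values:
  S = 434.0 m^2, alpha = 0.405
Formula: R = S * alpha / (1 - alpha)
Numerator: 434.0 * 0.405 = 175.77
Denominator: 1 - 0.405 = 0.595
R = 175.77 / 0.595 = 295.41

295.41 m^2


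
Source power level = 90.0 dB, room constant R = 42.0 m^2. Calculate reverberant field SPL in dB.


Given values:
  Lw = 90.0 dB, R = 42.0 m^2
Formula: SPL = Lw + 10 * log10(4 / R)
Compute 4 / R = 4 / 42.0 = 0.095238
Compute 10 * log10(0.095238) = -10.2119
SPL = 90.0 + (-10.2119) = 79.79

79.79 dB


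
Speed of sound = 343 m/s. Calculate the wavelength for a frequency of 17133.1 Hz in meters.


Given values:
  c = 343 m/s, f = 17133.1 Hz
Formula: lambda = c / f
lambda = 343 / 17133.1
lambda = 0.02

0.02 m


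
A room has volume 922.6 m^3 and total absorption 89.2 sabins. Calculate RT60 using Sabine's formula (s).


Given values:
  V = 922.6 m^3
  A = 89.2 sabins
Formula: RT60 = 0.161 * V / A
Numerator: 0.161 * 922.6 = 148.5386
RT60 = 148.5386 / 89.2 = 1.665

1.665 s


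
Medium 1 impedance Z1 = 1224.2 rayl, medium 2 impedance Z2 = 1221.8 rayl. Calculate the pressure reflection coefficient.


Given values:
  Z1 = 1224.2 rayl, Z2 = 1221.8 rayl
Formula: R = (Z2 - Z1) / (Z2 + Z1)
Numerator: Z2 - Z1 = 1221.8 - 1224.2 = -2.4
Denominator: Z2 + Z1 = 1221.8 + 1224.2 = 2446.0
R = -2.4 / 2446.0 = -0.001

-0.001


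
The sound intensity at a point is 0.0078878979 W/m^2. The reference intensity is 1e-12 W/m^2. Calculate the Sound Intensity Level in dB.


Given values:
  I = 0.0078878979 W/m^2
  I_ref = 1e-12 W/m^2
Formula: SIL = 10 * log10(I / I_ref)
Compute ratio: I / I_ref = 7887897900
Compute log10: log10(7887897900) = 9.896961
Multiply: SIL = 10 * 9.896961 = 98.97

98.97 dB


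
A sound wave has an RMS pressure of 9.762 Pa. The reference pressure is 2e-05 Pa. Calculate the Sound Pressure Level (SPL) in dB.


Given values:
  p = 9.762 Pa
  p_ref = 2e-05 Pa
Formula: SPL = 20 * log10(p / p_ref)
Compute ratio: p / p_ref = 9.762 / 2e-05 = 488100
Compute log10: log10(488100) = 5.688509
Multiply: SPL = 20 * 5.688509 = 113.77

113.77 dB


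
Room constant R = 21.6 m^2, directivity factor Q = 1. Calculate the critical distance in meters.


Given values:
  R = 21.6 m^2, Q = 1
Formula: d_c = 0.141 * sqrt(Q * R)
Compute Q * R = 1 * 21.6 = 21.6
Compute sqrt(21.6) = 4.6476
d_c = 0.141 * 4.6476 = 0.655

0.655 m


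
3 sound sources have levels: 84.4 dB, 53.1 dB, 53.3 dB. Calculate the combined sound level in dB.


Formula: L_total = 10 * log10( sum(10^(Li/10)) )
  Source 1: 10^(84.4/10) = 275422870.3338
  Source 2: 10^(53.1/10) = 204173.7945
  Source 3: 10^(53.3/10) = 213796.209
Sum of linear values = 275840840.3373
L_total = 10 * log10(275840840.3373) = 84.41

84.41 dB


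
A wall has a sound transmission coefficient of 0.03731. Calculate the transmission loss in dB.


Given values:
  tau = 0.03731
Formula: TL = 10 * log10(1 / tau)
Compute 1 / tau = 1 / 0.03731 = 26.8025
Compute log10(26.8025) = 1.428175
TL = 10 * 1.428175 = 14.28

14.28 dB


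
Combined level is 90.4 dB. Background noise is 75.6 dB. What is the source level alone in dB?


Given values:
  L_total = 90.4 dB, L_bg = 75.6 dB
Formula: L_source = 10 * log10(10^(L_total/10) - 10^(L_bg/10))
Convert to linear:
  10^(90.4/10) = 1096478196.1432
  10^(75.6/10) = 36307805.477
Difference: 1096478196.1432 - 36307805.477 = 1060170390.6662
L_source = 10 * log10(1060170390.6662) = 90.25

90.25 dB


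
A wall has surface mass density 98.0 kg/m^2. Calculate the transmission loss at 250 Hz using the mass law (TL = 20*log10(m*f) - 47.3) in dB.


Given values:
  m = 98.0 kg/m^2, f = 250 Hz
Formula: TL = 20 * log10(m * f) - 47.3
Compute m * f = 98.0 * 250 = 24500.0
Compute log10(24500.0) = 4.389166
Compute 20 * 4.389166 = 87.7833
TL = 87.7833 - 47.3 = 40.48

40.48 dB


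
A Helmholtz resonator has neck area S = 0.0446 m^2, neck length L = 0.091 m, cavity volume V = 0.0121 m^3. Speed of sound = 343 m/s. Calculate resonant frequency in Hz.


Given values:
  S = 0.0446 m^2, L = 0.091 m, V = 0.0121 m^3, c = 343 m/s
Formula: f = (c / (2*pi)) * sqrt(S / (V * L))
Compute V * L = 0.0121 * 0.091 = 0.0011011
Compute S / (V * L) = 0.0446 / 0.0011011 = 40.5049
Compute sqrt(40.5049) = 6.364346
Compute c / (2*pi) = 343 / 6.283185 = 54.590148
f = 54.590148 * 6.364346 = 347.43

347.43 Hz


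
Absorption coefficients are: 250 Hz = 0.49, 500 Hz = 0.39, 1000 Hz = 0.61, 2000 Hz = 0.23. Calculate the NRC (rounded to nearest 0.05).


Given values:
  a_250 = 0.49, a_500 = 0.39
  a_1000 = 0.61, a_2000 = 0.23
Formula: NRC = (a250 + a500 + a1000 + a2000) / 4
Sum = 0.49 + 0.39 + 0.61 + 0.23 = 1.72
NRC = 1.72 / 4 = 0.43
Rounded to nearest 0.05: 0.45

0.45


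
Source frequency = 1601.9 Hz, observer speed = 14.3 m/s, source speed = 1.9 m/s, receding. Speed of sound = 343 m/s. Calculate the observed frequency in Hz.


Given values:
  f_s = 1601.9 Hz, v_o = 14.3 m/s, v_s = 1.9 m/s
  Direction: receding
Formula: f_o = f_s * (c - v_o) / (c + v_s)
Numerator: c - v_o = 343 - 14.3 = 328.7
Denominator: c + v_s = 343 + 1.9 = 344.9
f_o = 1601.9 * 328.7 / 344.9 = 1526.66

1526.66 Hz


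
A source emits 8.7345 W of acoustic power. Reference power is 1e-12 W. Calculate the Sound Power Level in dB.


Given values:
  W = 8.7345 W
  W_ref = 1e-12 W
Formula: SWL = 10 * log10(W / W_ref)
Compute ratio: W / W_ref = 8734500000000
Compute log10: log10(8734500000000) = 12.941238
Multiply: SWL = 10 * 12.941238 = 129.41

129.41 dB


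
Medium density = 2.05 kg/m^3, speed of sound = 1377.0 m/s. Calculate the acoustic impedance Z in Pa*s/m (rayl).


Given values:
  rho = 2.05 kg/m^3
  c = 1377.0 m/s
Formula: Z = rho * c
Z = 2.05 * 1377.0
Z = 2822.85

2822.85 rayl
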